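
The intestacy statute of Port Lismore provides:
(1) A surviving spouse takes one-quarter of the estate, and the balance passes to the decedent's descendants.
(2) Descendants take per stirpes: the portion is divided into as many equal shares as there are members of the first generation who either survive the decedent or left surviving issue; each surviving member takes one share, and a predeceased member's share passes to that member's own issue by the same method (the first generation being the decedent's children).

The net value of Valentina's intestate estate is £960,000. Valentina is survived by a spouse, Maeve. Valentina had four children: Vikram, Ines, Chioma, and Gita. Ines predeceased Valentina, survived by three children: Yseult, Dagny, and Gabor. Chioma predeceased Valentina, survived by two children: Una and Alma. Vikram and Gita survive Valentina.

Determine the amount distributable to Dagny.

Dagny receives £60,000.

Maeve takes one-quarter of £960,000 = £240,000. The remaining £720,000 passes to the descendants.
The descendants' portion (£720,000) is divided into 4 shares of £180,000: Vikram and Gita each take £180,000; Ines's £180,000 share passes to Ines's issue; Chioma's £180,000 share passes to Chioma's issue.
Ines's share (£180,000) is divided into 3 shares of £60,000: Yseult, Dagny, and Gabor each take £60,000.
Chioma's share (£180,000) is divided into 2 shares of £90,000: Una and Alma each take £90,000.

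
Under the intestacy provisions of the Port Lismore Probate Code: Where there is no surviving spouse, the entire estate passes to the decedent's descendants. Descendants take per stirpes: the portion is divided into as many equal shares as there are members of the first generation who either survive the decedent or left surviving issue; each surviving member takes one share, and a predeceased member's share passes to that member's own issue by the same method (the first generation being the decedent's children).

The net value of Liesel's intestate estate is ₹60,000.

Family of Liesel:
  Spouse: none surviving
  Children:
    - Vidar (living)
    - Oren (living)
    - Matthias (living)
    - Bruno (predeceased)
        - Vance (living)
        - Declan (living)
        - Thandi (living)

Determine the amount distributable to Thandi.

The entire ₹60,000 passes to the descendants.
That amount (₹60,000) is divided into 4 shares of ₹15,000: Vidar, Oren, and Matthias each take ₹15,000; Bruno's ₹15,000 share passes to Bruno's issue.
Bruno's share (₹15,000) is divided into 3 shares of ₹5,000: Vance, Declan, and Thandi each take ₹5,000.

Thandi receives ₹5,000.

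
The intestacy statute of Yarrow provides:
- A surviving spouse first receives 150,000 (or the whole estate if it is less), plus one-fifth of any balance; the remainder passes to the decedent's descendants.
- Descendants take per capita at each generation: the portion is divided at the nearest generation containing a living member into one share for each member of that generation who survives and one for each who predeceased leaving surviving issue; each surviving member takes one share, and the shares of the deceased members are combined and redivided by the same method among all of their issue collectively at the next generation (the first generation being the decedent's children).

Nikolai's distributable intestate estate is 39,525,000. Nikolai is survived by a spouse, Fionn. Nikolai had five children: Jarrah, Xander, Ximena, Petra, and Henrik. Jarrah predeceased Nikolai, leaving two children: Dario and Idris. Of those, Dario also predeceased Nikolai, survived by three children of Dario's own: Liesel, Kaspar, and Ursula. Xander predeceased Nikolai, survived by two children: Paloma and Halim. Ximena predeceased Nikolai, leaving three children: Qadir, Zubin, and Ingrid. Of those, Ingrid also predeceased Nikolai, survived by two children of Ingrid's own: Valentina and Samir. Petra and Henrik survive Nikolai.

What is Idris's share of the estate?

Idris receives 2,700,000.

Fionn first takes 150,000, leaving a balance of 39,375,000. Fionn then takes one-fifth of the balance (7,875,000), for a total of 8,025,000. The remaining 31,500,000 passes to the descendants.
The descendants' portion (31,500,000) is divided at the children's generation into 5 shares of 6,300,000. Petra and Henrik each take 6,300,000. The 3 shares of the deceased (Jarrah, Xander, and Ximena) are combined into a pool of 18,900,000.
That pool (18,900,000) is divided at the grandchildren's generation into 7 shares of 2,700,000. Idris, Paloma, Halim, Qadir, and Zubin each take 2,700,000. The 2 shares of the deceased (Dario and Ingrid) are combined into a pool of 5,400,000.
That pool (5,400,000) is divided at the great-grandchildren's generation equally among Liesel, Kaspar, Ursula, Valentina, and Samir: 1,080,000 each.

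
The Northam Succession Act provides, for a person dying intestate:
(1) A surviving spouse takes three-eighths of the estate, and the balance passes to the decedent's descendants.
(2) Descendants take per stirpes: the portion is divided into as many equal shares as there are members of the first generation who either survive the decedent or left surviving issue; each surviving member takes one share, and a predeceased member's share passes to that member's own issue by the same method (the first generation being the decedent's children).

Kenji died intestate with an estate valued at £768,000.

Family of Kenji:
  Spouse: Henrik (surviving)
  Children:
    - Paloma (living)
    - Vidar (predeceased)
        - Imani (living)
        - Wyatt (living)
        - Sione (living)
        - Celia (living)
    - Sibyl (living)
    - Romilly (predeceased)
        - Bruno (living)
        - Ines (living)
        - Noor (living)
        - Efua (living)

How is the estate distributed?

Henrik: £288,000; Paloma: £120,000; Imani: £30,000; Wyatt: £30,000; Sione: £30,000; Celia: £30,000; Sibyl: £120,000; Bruno: £30,000; Ines: £30,000; Noor: £30,000; Efua: £30,000

Henrik takes three-eighths of £768,000 = £288,000. The remaining £480,000 passes to the descendants.
The descendants' portion (£480,000) is divided into 4 shares of £120,000: Paloma and Sibyl each take £120,000; Vidar's £120,000 share passes to Vidar's issue; Romilly's £120,000 share passes to Romilly's issue.
Vidar's share (£120,000) is divided into 4 shares of £30,000: Imani, Wyatt, Sione, and Celia each take £30,000.
Romilly's share (£120,000) is divided into 4 shares of £30,000: Bruno, Ines, Noor, and Efua each take £30,000.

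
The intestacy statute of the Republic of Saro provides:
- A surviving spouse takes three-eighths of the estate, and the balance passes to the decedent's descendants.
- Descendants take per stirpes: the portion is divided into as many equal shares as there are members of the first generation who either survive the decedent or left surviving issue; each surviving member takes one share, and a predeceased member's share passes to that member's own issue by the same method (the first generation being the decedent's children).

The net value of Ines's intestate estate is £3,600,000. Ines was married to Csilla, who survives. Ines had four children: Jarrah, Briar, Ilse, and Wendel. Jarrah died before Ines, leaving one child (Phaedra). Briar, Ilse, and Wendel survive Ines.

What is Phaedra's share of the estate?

Phaedra receives £562,500.

Csilla takes three-eighths of £3,600,000 = £1,350,000. The remaining £2,250,000 passes to the descendants.
The descendants' portion (£2,250,000) is divided into 4 shares of £562,500: Briar, Ilse, and Wendel each take £562,500; Jarrah's £562,500 share passes to Jarrah's issue.
Jarrah's share (£562,500) passes entirely to Phaedra.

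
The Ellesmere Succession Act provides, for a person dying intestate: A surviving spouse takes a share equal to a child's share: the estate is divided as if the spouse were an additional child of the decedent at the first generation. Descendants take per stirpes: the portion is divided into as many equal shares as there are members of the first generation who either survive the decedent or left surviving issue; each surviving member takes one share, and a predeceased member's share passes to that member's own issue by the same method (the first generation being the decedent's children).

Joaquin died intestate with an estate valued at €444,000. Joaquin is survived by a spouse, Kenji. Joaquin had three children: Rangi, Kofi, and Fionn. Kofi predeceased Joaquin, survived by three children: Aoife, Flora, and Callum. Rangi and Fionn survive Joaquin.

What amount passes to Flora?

Flora receives €37,000.

The spouse counts as an additional share at the children's level, so there are 4 primary shares of €111,000. Kenji takes one such share (€111,000).
The children's combined portion (€333,000) is divided into 3 shares of €111,000: Rangi and Fionn each take €111,000; Kofi's €111,000 share passes to Kofi's issue.
Kofi's share (€111,000) is divided into 3 shares of €37,000: Aoife, Flora, and Callum each take €37,000.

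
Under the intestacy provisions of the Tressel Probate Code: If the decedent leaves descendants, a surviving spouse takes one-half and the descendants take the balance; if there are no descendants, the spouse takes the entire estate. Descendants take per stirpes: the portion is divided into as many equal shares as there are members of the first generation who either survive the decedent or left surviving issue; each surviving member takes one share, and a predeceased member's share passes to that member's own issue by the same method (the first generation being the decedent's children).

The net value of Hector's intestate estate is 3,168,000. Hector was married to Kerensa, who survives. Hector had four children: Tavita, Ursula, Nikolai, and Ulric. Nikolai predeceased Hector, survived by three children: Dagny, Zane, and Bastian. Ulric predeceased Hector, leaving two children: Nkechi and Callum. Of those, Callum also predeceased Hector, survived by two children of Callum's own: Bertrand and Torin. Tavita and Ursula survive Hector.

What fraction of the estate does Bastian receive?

Kerensa takes one-half of 3,168,000 = 1,584,000. The remaining 1,584,000 passes to the descendants.
The descendants' portion (1,584,000) is divided into 4 shares of 396,000: Tavita and Ursula each take 396,000; Nikolai's 396,000 share passes to Nikolai's issue; Ulric's 396,000 share passes to Ulric's issue.
Nikolai's share (396,000) is divided into 3 shares of 132,000: Dagny, Zane, and Bastian each take 132,000.
Ulric's share (396,000) is divided into 2 shares of 198,000: Nkechi takes 198,000; Callum's 198,000 share passes to Callum's issue.
Callum's share (198,000) is divided into 2 shares of 99,000: Bertrand and Torin each take 99,000.

Bastian receives 1/24 of the estate.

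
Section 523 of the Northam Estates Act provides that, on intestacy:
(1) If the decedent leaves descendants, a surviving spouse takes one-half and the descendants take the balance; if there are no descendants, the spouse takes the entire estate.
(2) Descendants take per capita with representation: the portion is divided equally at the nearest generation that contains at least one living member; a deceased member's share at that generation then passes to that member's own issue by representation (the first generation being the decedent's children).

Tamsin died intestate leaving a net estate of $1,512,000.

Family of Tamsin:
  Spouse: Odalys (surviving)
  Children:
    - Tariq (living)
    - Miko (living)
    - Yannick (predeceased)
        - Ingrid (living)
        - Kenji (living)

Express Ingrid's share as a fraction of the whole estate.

Ingrid receives 1/12 of the estate.

Odalys takes one-half of $1,512,000 = $756,000. The remaining $756,000 passes to the descendants.
The descendants' portion ($756,000) is divided into 3 shares of $252,000: Tariq and Miko each take $252,000; Yannick's $252,000 share passes to Yannick's issue.
Yannick's share ($252,000) is divided into 2 shares of $126,000: Ingrid and Kenji each take $126,000.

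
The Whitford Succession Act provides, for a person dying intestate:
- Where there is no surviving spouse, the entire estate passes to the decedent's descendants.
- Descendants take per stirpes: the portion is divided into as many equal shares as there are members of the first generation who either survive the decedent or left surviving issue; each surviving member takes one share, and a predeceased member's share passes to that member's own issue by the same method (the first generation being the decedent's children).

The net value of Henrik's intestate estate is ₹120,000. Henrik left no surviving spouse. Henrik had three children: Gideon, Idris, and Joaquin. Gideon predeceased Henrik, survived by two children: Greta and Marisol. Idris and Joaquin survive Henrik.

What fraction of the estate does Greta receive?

The entire ₹120,000 passes to the descendants.
That amount (₹120,000) is divided into 3 shares of ₹40,000: Idris and Joaquin each take ₹40,000; Gideon's ₹40,000 share passes to Gideon's issue.
Gideon's share (₹40,000) is divided into 2 shares of ₹20,000: Greta and Marisol each take ₹20,000.

Greta receives 1/6 of the estate.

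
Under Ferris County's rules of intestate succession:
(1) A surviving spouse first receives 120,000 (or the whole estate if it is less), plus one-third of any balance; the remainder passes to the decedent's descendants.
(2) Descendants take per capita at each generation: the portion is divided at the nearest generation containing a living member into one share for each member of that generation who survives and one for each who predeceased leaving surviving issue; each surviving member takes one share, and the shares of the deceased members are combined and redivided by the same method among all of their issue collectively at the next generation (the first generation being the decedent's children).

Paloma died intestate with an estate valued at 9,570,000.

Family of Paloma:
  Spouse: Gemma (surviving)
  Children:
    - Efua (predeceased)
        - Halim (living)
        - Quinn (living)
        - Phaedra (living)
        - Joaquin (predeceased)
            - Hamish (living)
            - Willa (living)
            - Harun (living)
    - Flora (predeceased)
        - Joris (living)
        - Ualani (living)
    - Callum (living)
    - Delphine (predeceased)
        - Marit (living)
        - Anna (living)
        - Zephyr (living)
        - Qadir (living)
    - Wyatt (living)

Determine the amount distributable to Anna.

Anna receives 378,000.

Gemma first takes 120,000, leaving a balance of 9,450,000. Gemma then takes one-third of the balance (3,150,000), for a total of 3,270,000. The remaining 6,300,000 passes to the descendants.
The descendants' portion (6,300,000) is divided at the children's generation into 5 shares of 1,260,000. Callum and Wyatt each take 1,260,000. The 3 shares of the deceased (Efua, Flora, and Delphine) are combined into a pool of 3,780,000.
That pool (3,780,000) is divided at the grandchildren's generation into 10 shares of 378,000. Halim, Quinn, Phaedra, Joris, Ualani, Marit, Anna, Zephyr, and Qadir each take 378,000. The remaining share for the deceased Joaquin (378,000) is carried to the next generation.
That pool (378,000) is divided at the great-grandchildren's generation equally among Hamish, Willa, and Harun: 126,000 each.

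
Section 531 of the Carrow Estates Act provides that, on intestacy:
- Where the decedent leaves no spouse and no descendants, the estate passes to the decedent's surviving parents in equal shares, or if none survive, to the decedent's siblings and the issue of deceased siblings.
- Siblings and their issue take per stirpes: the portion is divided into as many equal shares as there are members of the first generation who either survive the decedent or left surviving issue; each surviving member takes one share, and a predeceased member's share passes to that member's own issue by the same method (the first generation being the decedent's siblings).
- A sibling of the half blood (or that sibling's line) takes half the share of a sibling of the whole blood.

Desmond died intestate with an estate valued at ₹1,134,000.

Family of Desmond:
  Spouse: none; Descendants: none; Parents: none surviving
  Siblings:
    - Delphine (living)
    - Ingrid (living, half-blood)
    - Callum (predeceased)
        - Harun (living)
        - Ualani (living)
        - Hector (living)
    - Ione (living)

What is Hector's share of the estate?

Hector receives ₹108,000.

The entire ₹1,134,000 passes to the siblings and their issue.
Counting each half-blood sibling's line as half a unit, there are 7/2 units in ₹1,134,000, so one unit is ₹324,000. Whole-blood lines (Delphine, Callum, and Ione) take ₹324,000 each; half-blood lines (Ingrid) take ₹162,000 each.
Callum's share (₹324,000) is divided into 3 shares of ₹108,000: Harun, Ualani, and Hector each take ₹108,000.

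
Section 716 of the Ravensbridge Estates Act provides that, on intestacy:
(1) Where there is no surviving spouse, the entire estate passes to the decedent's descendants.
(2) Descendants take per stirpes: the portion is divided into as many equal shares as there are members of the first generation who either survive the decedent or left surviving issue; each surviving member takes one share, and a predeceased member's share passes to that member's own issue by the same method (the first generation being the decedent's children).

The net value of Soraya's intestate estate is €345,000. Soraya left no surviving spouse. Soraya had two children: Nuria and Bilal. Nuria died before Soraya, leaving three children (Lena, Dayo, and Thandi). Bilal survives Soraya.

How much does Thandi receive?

The entire €345,000 passes to the descendants.
That amount (€345,000) is divided into 2 shares of €172,500: Bilal takes €172,500; Nuria's €172,500 share passes to Nuria's issue.
Nuria's share (€172,500) is divided into 3 shares of €57,500: Lena, Dayo, and Thandi each take €57,500.

Thandi receives €57,500.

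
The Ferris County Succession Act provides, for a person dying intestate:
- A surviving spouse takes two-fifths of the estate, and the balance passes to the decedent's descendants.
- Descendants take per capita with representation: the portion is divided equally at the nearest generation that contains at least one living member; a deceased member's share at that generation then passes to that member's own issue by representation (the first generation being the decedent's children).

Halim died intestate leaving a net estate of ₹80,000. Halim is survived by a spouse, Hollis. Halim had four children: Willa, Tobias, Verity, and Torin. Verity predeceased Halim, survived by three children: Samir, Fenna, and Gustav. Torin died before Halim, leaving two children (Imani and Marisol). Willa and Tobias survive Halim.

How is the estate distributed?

Hollis: ₹32,000; Willa: ₹12,000; Tobias: ₹12,000; Samir: ₹4,000; Fenna: ₹4,000; Gustav: ₹4,000; Imani: ₹6,000; Marisol: ₹6,000

Hollis takes two-fifths of ₹80,000 = ₹32,000. The remaining ₹48,000 passes to the descendants.
The descendants' portion (₹48,000) is divided into 4 shares of ₹12,000: Willa and Tobias each take ₹12,000; Verity's ₹12,000 share passes to Verity's issue; Torin's ₹12,000 share passes to Torin's issue.
Verity's share (₹12,000) is divided into 3 shares of ₹4,000: Samir, Fenna, and Gustav each take ₹4,000.
Torin's share (₹12,000) is divided into 2 shares of ₹6,000: Imani and Marisol each take ₹6,000.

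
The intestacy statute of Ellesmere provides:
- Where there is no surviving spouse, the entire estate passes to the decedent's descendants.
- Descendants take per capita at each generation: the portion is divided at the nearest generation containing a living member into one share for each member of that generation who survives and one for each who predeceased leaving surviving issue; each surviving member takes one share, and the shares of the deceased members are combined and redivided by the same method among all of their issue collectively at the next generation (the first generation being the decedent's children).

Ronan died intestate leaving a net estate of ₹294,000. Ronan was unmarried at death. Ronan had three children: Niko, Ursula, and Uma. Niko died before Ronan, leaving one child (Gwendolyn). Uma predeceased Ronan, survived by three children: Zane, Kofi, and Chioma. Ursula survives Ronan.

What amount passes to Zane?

Zane receives ₹49,000.

The entire ₹294,000 passes to the descendants.
That amount (₹294,000) is divided at the children's generation into 3 shares of ₹98,000. Ursula takes ₹98,000. The 2 shares of the deceased (Niko and Uma) are combined into a pool of ₹196,000.
That pool (₹196,000) is divided at the grandchildren's generation equally among Gwendolyn, Zane, Kofi, and Chioma: ₹49,000 each.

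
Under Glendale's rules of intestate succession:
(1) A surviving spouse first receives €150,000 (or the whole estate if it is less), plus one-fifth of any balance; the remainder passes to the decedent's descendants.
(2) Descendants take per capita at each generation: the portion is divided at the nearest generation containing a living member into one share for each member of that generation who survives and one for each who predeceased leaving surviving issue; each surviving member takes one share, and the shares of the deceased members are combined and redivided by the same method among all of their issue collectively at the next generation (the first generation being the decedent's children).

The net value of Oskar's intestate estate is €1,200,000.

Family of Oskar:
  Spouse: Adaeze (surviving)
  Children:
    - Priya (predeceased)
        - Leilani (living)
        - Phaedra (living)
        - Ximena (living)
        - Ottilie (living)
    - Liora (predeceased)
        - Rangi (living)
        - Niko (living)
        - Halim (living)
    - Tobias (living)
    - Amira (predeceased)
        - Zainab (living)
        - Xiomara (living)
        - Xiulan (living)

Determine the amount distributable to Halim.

Halim receives €63,000.

Adaeze first takes €150,000, leaving a balance of €1,050,000. Adaeze then takes one-fifth of the balance (€210,000), for a total of €360,000. The remaining €840,000 passes to the descendants.
The descendants' portion (€840,000) is divided at the children's generation into 4 shares of €210,000. Tobias takes €210,000. The 3 shares of the deceased (Priya, Liora, and Amira) are combined into a pool of €630,000.
That pool (€630,000) is divided at the grandchildren's generation equally among Leilani, Phaedra, Ximena, Ottilie, Rangi, Niko, Halim, Zainab, Xiomara, and Xiulan: €63,000 each.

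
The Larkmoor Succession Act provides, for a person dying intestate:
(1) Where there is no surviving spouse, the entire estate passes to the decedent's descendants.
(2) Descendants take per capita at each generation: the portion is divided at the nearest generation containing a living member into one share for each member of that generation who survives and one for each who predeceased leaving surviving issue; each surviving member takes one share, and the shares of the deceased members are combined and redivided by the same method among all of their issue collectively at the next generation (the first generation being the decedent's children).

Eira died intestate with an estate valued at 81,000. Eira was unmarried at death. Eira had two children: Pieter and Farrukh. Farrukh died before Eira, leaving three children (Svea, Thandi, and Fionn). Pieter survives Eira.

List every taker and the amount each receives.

The entire 81,000 passes to the descendants.
That amount (81,000) is divided at the children's generation into 2 shares of 40,500. Pieter takes 40,500. The remaining share for the deceased Farrukh (40,500) is carried to the next generation.
That pool (40,500) is divided at the grandchildren's generation equally among Svea, Thandi, and Fionn: 13,500 each.

Pieter: 40,500; Svea: 13,500; Thandi: 13,500; Fionn: 13,500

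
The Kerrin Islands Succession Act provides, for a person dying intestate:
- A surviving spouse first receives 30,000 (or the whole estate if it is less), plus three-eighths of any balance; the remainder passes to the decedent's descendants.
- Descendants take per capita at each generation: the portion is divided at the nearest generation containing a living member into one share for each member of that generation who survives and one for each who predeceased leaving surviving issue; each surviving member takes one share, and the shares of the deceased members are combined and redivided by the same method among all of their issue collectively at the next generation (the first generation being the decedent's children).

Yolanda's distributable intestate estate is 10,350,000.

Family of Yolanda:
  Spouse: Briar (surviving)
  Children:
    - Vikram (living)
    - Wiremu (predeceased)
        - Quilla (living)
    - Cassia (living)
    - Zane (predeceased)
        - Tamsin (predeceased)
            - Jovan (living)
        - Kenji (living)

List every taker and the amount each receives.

Briar: 3,900,000; Vikram: 1,612,500; Quilla: 1,075,000; Cassia: 1,612,500; Jovan: 1,075,000; Kenji: 1,075,000

Briar first takes 30,000, leaving a balance of 10,320,000. Briar then takes three-eighths of the balance (3,870,000), for a total of 3,900,000. The remaining 6,450,000 passes to the descendants.
The descendants' portion (6,450,000) is divided at the children's generation into 4 shares of 1,612,500. Vikram and Cassia each take 1,612,500. The 2 shares of the deceased (Wiremu and Zane) are combined into a pool of 3,225,000.
That pool (3,225,000) is divided at the grandchildren's generation into 3 shares of 1,075,000. Quilla and Kenji each take 1,075,000. The remaining share for the deceased Tamsin (1,075,000) is carried to the next generation.
That pool (1,075,000) passes entirely to Jovan, the sole taker at the great-grandchildren's generation.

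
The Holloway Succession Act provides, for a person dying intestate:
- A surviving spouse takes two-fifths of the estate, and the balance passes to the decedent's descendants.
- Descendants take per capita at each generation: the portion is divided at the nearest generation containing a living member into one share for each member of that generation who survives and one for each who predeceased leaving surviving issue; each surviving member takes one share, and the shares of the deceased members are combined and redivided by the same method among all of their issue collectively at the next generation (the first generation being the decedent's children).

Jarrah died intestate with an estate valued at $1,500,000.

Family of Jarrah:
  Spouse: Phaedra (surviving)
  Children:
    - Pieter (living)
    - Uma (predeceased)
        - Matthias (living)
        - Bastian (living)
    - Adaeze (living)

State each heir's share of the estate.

Phaedra takes two-fifths of $1,500,000 = $600,000. The remaining $900,000 passes to the descendants.
The descendants' portion ($900,000) is divided at the children's generation into 3 shares of $300,000. Pieter and Adaeze each take $300,000. The remaining share for the deceased Uma ($300,000) is carried to the next generation.
That pool ($300,000) is divided at the grandchildren's generation equally among Matthias and Bastian: $150,000 each.

Phaedra: $600,000; Pieter: $300,000; Matthias: $150,000; Bastian: $150,000; Adaeze: $300,000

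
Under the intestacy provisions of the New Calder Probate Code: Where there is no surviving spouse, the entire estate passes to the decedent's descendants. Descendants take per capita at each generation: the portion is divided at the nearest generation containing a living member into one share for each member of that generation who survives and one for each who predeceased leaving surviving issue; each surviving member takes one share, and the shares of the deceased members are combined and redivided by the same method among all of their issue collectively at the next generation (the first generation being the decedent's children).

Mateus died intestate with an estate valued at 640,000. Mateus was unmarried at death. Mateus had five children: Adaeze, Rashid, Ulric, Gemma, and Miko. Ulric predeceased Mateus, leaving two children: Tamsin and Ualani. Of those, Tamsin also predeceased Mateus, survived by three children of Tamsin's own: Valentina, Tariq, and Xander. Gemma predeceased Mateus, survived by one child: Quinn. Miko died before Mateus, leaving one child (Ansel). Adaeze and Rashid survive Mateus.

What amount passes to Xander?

Xander receives 32,000.

The entire 640,000 passes to the descendants.
That amount (640,000) is divided at the children's generation into 5 shares of 128,000. Adaeze and Rashid each take 128,000. The 3 shares of the deceased (Ulric, Gemma, and Miko) are combined into a pool of 384,000.
That pool (384,000) is divided at the grandchildren's generation into 4 shares of 96,000. Ualani, Quinn, and Ansel each take 96,000. The remaining share for the deceased Tamsin (96,000) is carried to the next generation.
That pool (96,000) is divided at the great-grandchildren's generation equally among Valentina, Tariq, and Xander: 32,000 each.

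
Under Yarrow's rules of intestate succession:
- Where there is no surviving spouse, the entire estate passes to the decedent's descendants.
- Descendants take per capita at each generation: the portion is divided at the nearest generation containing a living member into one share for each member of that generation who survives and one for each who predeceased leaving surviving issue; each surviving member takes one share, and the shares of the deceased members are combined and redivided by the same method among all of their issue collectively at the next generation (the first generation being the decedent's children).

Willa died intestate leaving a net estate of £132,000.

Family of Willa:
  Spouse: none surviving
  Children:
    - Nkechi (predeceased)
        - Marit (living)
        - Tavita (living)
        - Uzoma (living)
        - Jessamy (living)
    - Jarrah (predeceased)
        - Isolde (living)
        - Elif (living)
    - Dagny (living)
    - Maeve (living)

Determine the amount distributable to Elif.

Elif receives £11,000.

The entire £132,000 passes to the descendants.
That amount (£132,000) is divided at the children's generation into 4 shares of £33,000. Dagny and Maeve each take £33,000. The 2 shares of the deceased (Nkechi and Jarrah) are combined into a pool of £66,000.
That pool (£66,000) is divided at the grandchildren's generation equally among Marit, Tavita, Uzoma, Jessamy, Isolde, and Elif: £11,000 each.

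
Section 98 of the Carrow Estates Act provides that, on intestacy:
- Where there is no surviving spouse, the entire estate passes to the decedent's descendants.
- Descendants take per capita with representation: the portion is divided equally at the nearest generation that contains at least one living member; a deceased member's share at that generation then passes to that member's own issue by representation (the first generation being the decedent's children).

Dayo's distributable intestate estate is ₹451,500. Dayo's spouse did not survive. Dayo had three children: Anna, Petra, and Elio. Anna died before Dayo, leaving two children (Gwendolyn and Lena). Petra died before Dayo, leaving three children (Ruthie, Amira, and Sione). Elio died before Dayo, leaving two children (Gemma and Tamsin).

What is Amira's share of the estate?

Amira receives ₹64,500.

The entire ₹451,500 passes to the descendants.
No child survives, so the initial division is made at the grandchildren's generation.
That amount (₹451,500) is divided into 7 shares of ₹64,500: Gwendolyn, Lena, Ruthie, Amira, Sione, Gemma, and Tamsin each take ₹64,500.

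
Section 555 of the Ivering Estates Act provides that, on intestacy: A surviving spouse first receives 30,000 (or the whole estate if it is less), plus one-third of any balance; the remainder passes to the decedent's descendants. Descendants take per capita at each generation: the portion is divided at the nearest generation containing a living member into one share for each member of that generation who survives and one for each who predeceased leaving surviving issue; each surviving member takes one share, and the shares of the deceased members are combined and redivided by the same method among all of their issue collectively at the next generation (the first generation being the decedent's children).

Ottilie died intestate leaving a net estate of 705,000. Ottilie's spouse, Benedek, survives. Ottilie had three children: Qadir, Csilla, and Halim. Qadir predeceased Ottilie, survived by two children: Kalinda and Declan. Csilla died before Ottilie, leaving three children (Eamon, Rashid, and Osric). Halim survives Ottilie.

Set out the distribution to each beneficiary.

Benedek first takes 30,000, leaving a balance of 675,000. Benedek then takes one-third of the balance (225,000), for a total of 255,000. The remaining 450,000 passes to the descendants.
The descendants' portion (450,000) is divided at the children's generation into 3 shares of 150,000. Halim takes 150,000. The 2 shares of the deceased (Qadir and Csilla) are combined into a pool of 300,000.
That pool (300,000) is divided at the grandchildren's generation equally among Kalinda, Declan, Eamon, Rashid, and Osric: 60,000 each.

Benedek: 255,000; Kalinda: 60,000; Declan: 60,000; Eamon: 60,000; Rashid: 60,000; Osric: 60,000; Halim: 150,000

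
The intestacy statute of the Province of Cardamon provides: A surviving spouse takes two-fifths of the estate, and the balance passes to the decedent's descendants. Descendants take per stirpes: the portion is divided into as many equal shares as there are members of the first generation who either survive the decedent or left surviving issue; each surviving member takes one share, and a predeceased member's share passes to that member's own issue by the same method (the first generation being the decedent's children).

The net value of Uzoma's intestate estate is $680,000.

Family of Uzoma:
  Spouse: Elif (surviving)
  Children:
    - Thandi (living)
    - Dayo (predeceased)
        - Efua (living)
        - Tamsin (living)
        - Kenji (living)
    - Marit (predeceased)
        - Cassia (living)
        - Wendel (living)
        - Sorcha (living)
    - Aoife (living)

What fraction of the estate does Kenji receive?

Kenji receives 1/20 of the estate.

Elif takes two-fifths of $680,000 = $272,000. The remaining $408,000 passes to the descendants.
The descendants' portion ($408,000) is divided into 4 shares of $102,000: Thandi and Aoife each take $102,000; Dayo's $102,000 share passes to Dayo's issue; Marit's $102,000 share passes to Marit's issue.
Dayo's share ($102,000) is divided into 3 shares of $34,000: Efua, Tamsin, and Kenji each take $34,000.
Marit's share ($102,000) is divided into 3 shares of $34,000: Cassia, Wendel, and Sorcha each take $34,000.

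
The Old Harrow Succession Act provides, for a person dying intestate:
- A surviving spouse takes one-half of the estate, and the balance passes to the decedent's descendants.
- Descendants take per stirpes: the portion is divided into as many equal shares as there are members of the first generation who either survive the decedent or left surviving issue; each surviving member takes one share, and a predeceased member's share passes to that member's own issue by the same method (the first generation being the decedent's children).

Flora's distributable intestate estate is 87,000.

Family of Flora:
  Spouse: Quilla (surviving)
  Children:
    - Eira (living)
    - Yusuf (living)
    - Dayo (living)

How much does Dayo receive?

Dayo receives 14,500.

Quilla takes one-half of 87,000 = 43,500. The remaining 43,500 passes to the descendants.
The descendants' portion (43,500) is divided into 3 shares of 14,500: Eira, Yusuf, and Dayo each take 14,500.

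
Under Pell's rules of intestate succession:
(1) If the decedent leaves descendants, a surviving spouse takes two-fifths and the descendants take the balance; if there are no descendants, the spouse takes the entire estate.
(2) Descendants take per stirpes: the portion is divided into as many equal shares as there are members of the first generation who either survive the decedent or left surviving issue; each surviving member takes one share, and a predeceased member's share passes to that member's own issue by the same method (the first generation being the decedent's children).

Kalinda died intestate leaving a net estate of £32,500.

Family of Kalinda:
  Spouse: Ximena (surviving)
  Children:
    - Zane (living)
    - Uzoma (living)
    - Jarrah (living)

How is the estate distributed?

Ximena: £13,000; Zane: £6,500; Uzoma: £6,500; Jarrah: £6,500

Ximena takes two-fifths of £32,500 = £13,000. The remaining £19,500 passes to the descendants.
The descendants' portion (£19,500) is divided into 3 shares of £6,500: Zane, Uzoma, and Jarrah each take £6,500.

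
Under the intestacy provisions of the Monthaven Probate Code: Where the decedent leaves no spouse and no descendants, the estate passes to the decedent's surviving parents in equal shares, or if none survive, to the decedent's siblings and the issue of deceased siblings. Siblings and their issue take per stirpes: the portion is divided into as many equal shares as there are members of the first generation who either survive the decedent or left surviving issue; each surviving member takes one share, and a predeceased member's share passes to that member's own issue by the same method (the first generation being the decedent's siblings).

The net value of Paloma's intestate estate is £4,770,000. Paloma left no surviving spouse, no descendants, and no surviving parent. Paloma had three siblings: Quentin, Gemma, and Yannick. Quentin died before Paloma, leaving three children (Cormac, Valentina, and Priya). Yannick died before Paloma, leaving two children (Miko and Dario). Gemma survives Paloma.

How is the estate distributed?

Cormac: £530,000; Valentina: £530,000; Priya: £530,000; Gemma: £1,590,000; Miko: £795,000; Dario: £795,000

The entire £4,770,000 passes to the siblings and their issue.
That amount (£4,770,000) is divided into 3 shares of £1,590,000: Gemma takes £1,590,000; Quentin's £1,590,000 share passes to Quentin's issue; Yannick's £1,590,000 share passes to Yannick's issue.
Quentin's share (£1,590,000) is divided into 3 shares of £530,000: Cormac, Valentina, and Priya each take £530,000.
Yannick's share (£1,590,000) is divided into 2 shares of £795,000: Miko and Dario each take £795,000.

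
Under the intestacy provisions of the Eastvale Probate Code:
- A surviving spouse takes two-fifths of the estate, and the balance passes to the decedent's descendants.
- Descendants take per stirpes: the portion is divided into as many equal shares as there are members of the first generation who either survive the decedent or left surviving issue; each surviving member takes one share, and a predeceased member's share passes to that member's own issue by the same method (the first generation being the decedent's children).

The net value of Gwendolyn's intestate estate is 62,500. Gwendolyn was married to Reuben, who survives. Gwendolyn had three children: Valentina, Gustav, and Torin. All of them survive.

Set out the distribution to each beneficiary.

Reuben takes two-fifths of 62,500 = 25,000. The remaining 37,500 passes to the descendants.
The descendants' portion (37,500) is divided into 3 shares of 12,500: Valentina, Gustav, and Torin each take 12,500.

Reuben: 25,000; Valentina: 12,500; Gustav: 12,500; Torin: 12,500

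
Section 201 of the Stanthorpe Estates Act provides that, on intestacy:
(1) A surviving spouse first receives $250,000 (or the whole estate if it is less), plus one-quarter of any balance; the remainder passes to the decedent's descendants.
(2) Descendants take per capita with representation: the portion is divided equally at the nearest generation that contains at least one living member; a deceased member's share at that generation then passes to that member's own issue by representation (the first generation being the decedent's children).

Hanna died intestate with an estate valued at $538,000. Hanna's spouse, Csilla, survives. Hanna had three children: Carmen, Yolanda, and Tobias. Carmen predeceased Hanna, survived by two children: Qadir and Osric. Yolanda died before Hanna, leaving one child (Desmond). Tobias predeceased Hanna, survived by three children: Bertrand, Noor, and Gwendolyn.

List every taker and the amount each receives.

Csilla: $322,000; Qadir: $36,000; Osric: $36,000; Desmond: $36,000; Bertrand: $36,000; Noor: $36,000; Gwendolyn: $36,000

Csilla first takes $250,000, leaving a balance of $288,000. Csilla then takes one-quarter of the balance ($72,000), for a total of $322,000. The remaining $216,000 passes to the descendants.
No child survives, so the initial division is made at the grandchildren's generation.
The descendants' portion ($216,000) is divided into 6 shares of $36,000: Qadir, Osric, Desmond, Bertrand, Noor, and Gwendolyn each take $36,000.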